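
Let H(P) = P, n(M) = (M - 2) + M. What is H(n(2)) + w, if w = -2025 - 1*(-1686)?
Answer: -337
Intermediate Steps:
n(M) = -2 + 2*M (n(M) = (-2 + M) + M = -2 + 2*M)
w = -339 (w = -2025 + 1686 = -339)
H(n(2)) + w = (-2 + 2*2) - 339 = (-2 + 4) - 339 = 2 - 339 = -337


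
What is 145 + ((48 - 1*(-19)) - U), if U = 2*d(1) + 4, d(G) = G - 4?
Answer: 214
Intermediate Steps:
d(G) = -4 + G
U = -2 (U = 2*(-4 + 1) + 4 = 2*(-3) + 4 = -6 + 4 = -2)
145 + ((48 - 1*(-19)) - U) = 145 + ((48 - 1*(-19)) - 1*(-2)) = 145 + ((48 + 19) + 2) = 145 + (67 + 2) = 145 + 69 = 214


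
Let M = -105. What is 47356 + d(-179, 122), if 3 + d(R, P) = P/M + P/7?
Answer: 710539/15 ≈ 47369.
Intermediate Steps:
d(R, P) = -3 + 2*P/15 (d(R, P) = -3 + (P/(-105) + P/7) = -3 + (P*(-1/105) + P*(⅐)) = -3 + (-P/105 + P/7) = -3 + 2*P/15)
47356 + d(-179, 122) = 47356 + (-3 + (2/15)*122) = 47356 + (-3 + 244/15) = 47356 + 199/15 = 710539/15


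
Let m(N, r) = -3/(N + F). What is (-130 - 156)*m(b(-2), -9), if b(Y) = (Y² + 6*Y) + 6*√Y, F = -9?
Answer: -14586/361 - 5148*I*√2/361 ≈ -40.404 - 20.167*I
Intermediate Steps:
b(Y) = Y² + 6*Y + 6*√Y
m(N, r) = -3/(-9 + N) (m(N, r) = -3/(N - 9) = -3/(-9 + N))
(-130 - 156)*m(b(-2), -9) = (-130 - 156)*(-3/(-9 + ((-2)² + 6*(-2) + 6*√(-2)))) = -(-858)/(-9 + (4 - 12 + 6*(I*√2))) = -(-858)/(-9 + (4 - 12 + 6*I*√2)) = -(-858)/(-9 + (-8 + 6*I*√2)) = -(-858)/(-17 + 6*I*√2) = 858/(-17 + 6*I*√2)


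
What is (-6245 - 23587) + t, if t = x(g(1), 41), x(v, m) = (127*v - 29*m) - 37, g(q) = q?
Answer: -30931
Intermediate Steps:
x(v, m) = -37 - 29*m + 127*v (x(v, m) = (-29*m + 127*v) - 37 = -37 - 29*m + 127*v)
t = -1099 (t = -37 - 29*41 + 127*1 = -37 - 1189 + 127 = -1099)
(-6245 - 23587) + t = (-6245 - 23587) - 1099 = -29832 - 1099 = -30931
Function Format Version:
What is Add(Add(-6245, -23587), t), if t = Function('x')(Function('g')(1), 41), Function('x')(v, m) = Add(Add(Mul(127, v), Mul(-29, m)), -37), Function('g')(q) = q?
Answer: -30931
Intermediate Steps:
Function('x')(v, m) = Add(-37, Mul(-29, m), Mul(127, v)) (Function('x')(v, m) = Add(Add(Mul(-29, m), Mul(127, v)), -37) = Add(-37, Mul(-29, m), Mul(127, v)))
t = -1099 (t = Add(-37, Mul(-29, 41), Mul(127, 1)) = Add(-37, -1189, 127) = -1099)
Add(Add(-6245, -23587), t) = Add(Add(-6245, -23587), -1099) = Add(-29832, -1099) = -30931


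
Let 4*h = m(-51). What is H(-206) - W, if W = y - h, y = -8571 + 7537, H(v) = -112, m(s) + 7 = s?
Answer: 1815/2 ≈ 907.50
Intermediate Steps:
m(s) = -7 + s
h = -29/2 (h = (-7 - 51)/4 = (¼)*(-58) = -29/2 ≈ -14.500)
y = -1034
W = -2039/2 (W = -1034 - 1*(-29/2) = -1034 + 29/2 = -2039/2 ≈ -1019.5)
H(-206) - W = -112 - 1*(-2039/2) = -112 + 2039/2 = 1815/2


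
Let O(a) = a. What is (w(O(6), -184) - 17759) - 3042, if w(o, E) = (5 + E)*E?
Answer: 12135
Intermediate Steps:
w(o, E) = E*(5 + E)
(w(O(6), -184) - 17759) - 3042 = (-184*(5 - 184) - 17759) - 3042 = (-184*(-179) - 17759) - 3042 = (32936 - 17759) - 3042 = 15177 - 3042 = 12135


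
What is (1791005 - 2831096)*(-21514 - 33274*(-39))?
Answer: -1327335011652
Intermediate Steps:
(1791005 - 2831096)*(-21514 - 33274*(-39)) = -1040091*(-21514 + 1297686) = -1040091*1276172 = -1327335011652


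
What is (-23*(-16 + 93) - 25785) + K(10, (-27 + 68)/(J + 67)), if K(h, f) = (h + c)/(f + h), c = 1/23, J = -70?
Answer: -633851/23 ≈ -27559.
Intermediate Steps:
c = 1/23 ≈ 0.043478
K(h, f) = (1/23 + h)/(f + h) (K(h, f) = (h + 1/23)/(f + h) = (1/23 + h)/(f + h))
(-23*(-16 + 93) - 25785) + K(10, (-27 + 68)/(J + 67)) = (-23*(-16 + 93) - 25785) + (1/23 + 10)/((-27 + 68)/(-70 + 67) + 10) = (-23*77 - 25785) + (231/23)/(41/(-3) + 10) = (-1771 - 25785) + (231/23)/(41*(-⅓) + 10) = -27556 + (231/23)/(-41/3 + 10) = -27556 + (231/23)/(-11/3) = -27556 - 3/11*231/23 = -27556 - 63/23 = -633851/23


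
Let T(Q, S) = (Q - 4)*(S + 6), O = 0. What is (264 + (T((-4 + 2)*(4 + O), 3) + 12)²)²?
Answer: 89870400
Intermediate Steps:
T(Q, S) = (-4 + Q)*(6 + S)
(264 + (T((-4 + 2)*(4 + O), 3) + 12)²)² = (264 + ((-24 - 4*3 + 6*((-4 + 2)*(4 + 0)) + ((-4 + 2)*(4 + 0))*3) + 12)²)² = (264 + ((-24 - 12 + 6*(-2*4) - 2*4*3) + 12)²)² = (264 + ((-24 - 12 + 6*(-8) - 8*3) + 12)²)² = (264 + ((-24 - 12 - 48 - 24) + 12)²)² = (264 + (-108 + 12)²)² = (264 + (-96)²)² = (264 + 9216)² = 9480² = 89870400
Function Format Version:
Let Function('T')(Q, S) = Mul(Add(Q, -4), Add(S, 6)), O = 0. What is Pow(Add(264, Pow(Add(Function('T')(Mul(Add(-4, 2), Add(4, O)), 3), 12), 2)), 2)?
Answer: 89870400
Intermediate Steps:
Function('T')(Q, S) = Mul(Add(-4, Q), Add(6, S))
Pow(Add(264, Pow(Add(Function('T')(Mul(Add(-4, 2), Add(4, O)), 3), 12), 2)), 2) = Pow(Add(264, Pow(Add(Add(-24, Mul(-4, 3), Mul(6, Mul(Add(-4, 2), Add(4, 0))), Mul(Mul(Add(-4, 2), Add(4, 0)), 3)), 12), 2)), 2) = Pow(Add(264, Pow(Add(Add(-24, -12, Mul(6, Mul(-2, 4)), Mul(Mul(-2, 4), 3)), 12), 2)), 2) = Pow(Add(264, Pow(Add(Add(-24, -12, Mul(6, -8), Mul(-8, 3)), 12), 2)), 2) = Pow(Add(264, Pow(Add(Add(-24, -12, -48, -24), 12), 2)), 2) = Pow(Add(264, Pow(Add(-108, 12), 2)), 2) = Pow(Add(264, Pow(-96, 2)), 2) = Pow(Add(264, 9216), 2) = Pow(9480, 2) = 89870400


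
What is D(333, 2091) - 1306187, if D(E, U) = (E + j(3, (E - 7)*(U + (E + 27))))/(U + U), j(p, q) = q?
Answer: -1820558225/1394 ≈ -1.3060e+6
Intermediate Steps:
D(E, U) = (E + (-7 + E)*(27 + E + U))/(2*U) (D(E, U) = (E + (E - 7)*(U + (E + 27)))/(U + U) = (E + (-7 + E)*(U + (27 + E)))/((2*U)) = (E + (-7 + E)*(27 + E + U))*(1/(2*U)) = (E + (-7 + E)*(27 + E + U))/(2*U))
D(333, 2091) - 1306187 = (1/2)*(-189 + 333**2 - 7*2091 + 21*333 + 333*2091)/2091 - 1306187 = (1/2)*(1/2091)*(-189 + 110889 - 14637 + 6993 + 696303) - 1306187 = (1/2)*(1/2091)*799359 - 1306187 = 266453/1394 - 1306187 = -1820558225/1394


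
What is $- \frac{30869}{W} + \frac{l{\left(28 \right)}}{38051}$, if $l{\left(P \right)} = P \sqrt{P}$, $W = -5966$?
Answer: $\frac{30869}{5966} + \frac{56 \sqrt{7}}{38051} \approx 5.178$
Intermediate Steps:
$l{\left(P \right)} = P^{\frac{3}{2}}$
$- \frac{30869}{W} + \frac{l{\left(28 \right)}}{38051} = - \frac{30869}{-5966} + \frac{28^{\frac{3}{2}}}{38051} = \left(-30869\right) \left(- \frac{1}{5966}\right) + 56 \sqrt{7} \cdot \frac{1}{38051} = \frac{30869}{5966} + \frac{56 \sqrt{7}}{38051}$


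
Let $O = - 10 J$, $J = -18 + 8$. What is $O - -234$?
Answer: $334$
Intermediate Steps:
$J = -10$
$O = 100$ ($O = \left(-10\right) \left(-10\right) = 100$)
$O - -234 = 100 - -234 = 100 + 234 = 334$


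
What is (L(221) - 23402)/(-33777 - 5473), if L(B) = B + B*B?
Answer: -2566/3925 ≈ -0.65376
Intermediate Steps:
L(B) = B + B**2
(L(221) - 23402)/(-33777 - 5473) = (221*(1 + 221) - 23402)/(-33777 - 5473) = (221*222 - 23402)/(-39250) = (49062 - 23402)*(-1/39250) = 25660*(-1/39250) = -2566/3925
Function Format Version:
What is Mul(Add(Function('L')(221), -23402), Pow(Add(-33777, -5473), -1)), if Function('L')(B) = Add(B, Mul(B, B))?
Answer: Rational(-2566, 3925) ≈ -0.65376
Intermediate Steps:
Function('L')(B) = Add(B, Pow(B, 2))
Mul(Add(Function('L')(221), -23402), Pow(Add(-33777, -5473), -1)) = Mul(Add(Mul(221, Add(1, 221)), -23402), Pow(Add(-33777, -5473), -1)) = Mul(Add(Mul(221, 222), -23402), Pow(-39250, -1)) = Mul(Add(49062, -23402), Rational(-1, 39250)) = Mul(25660, Rational(-1, 39250)) = Rational(-2566, 3925)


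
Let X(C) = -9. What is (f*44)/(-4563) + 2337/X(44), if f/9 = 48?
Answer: -133763/507 ≈ -263.83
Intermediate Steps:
f = 432 (f = 9*48 = 432)
(f*44)/(-4563) + 2337/X(44) = (432*44)/(-4563) + 2337/(-9) = 19008*(-1/4563) + 2337*(-1/9) = -704/169 - 779/3 = -133763/507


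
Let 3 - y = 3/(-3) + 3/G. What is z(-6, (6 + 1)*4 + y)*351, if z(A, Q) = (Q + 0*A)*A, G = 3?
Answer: -65286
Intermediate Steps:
y = 3 (y = 3 - (3/(-3) + 3/3) = 3 - (3*(-⅓) + 3*(⅓)) = 3 - (-1 + 1) = 3 - 1*0 = 3 + 0 = 3)
z(A, Q) = A*Q (z(A, Q) = (Q + 0)*A = Q*A = A*Q)
z(-6, (6 + 1)*4 + y)*351 = -6*((6 + 1)*4 + 3)*351 = -6*(7*4 + 3)*351 = -6*(28 + 3)*351 = -6*31*351 = -186*351 = -65286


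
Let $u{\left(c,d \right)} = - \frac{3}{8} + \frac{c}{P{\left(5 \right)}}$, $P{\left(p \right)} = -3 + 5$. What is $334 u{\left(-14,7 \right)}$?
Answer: $- \frac{9853}{4} \approx -2463.3$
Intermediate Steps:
$P{\left(p \right)} = 2$
$u{\left(c,d \right)} = - \frac{3}{8} + \frac{c}{2}$
$334 u{\left(-14,7 \right)} = 334 \left(- \frac{3}{8} + \frac{1}{2} \left(-14\right)\right) = 334 \left(- \frac{3}{8} - 7\right) = 334 \left(- \frac{59}{8}\right) = - \frac{9853}{4}$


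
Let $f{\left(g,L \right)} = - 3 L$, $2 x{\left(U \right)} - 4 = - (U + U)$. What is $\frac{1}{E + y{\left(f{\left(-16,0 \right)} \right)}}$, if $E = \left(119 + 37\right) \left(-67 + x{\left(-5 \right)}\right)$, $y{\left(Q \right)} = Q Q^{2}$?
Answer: $- \frac{1}{9360} \approx -0.00010684$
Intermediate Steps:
$x{\left(U \right)} = 2 - U$ ($x{\left(U \right)} = 2 + \frac{\left(-1\right) \left(U + U\right)}{2} = 2 + \frac{\left(-1\right) 2 U}{2} = 2 + \frac{\left(-2\right) U}{2} = 2 - U$)
$y{\left(Q \right)} = Q^{3}$
$E = -9360$ ($E = \left(119 + 37\right) \left(-67 + \left(2 - -5\right)\right) = 156 \left(-67 + \left(2 + 5\right)\right) = 156 \left(-67 + 7\right) = 156 \left(-60\right) = -9360$)
$\frac{1}{E + y{\left(f{\left(-16,0 \right)} \right)}} = \frac{1}{-9360 + \left(\left(-3\right) 0\right)^{3}} = \frac{1}{-9360 + 0^{3}} = \frac{1}{-9360 + 0} = \frac{1}{-9360} = - \frac{1}{9360}$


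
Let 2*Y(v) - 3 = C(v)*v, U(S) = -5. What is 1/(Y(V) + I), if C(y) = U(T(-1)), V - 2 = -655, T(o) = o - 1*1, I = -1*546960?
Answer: -1/545326 ≈ -1.8338e-6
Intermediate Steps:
I = -546960
T(o) = -1 + o (T(o) = o - 1 = -1 + o)
V = -653 (V = 2 - 655 = -653)
C(y) = -5
Y(v) = 3/2 - 5*v/2 (Y(v) = 3/2 + (-5*v)/2 = 3/2 - 5*v/2)
1/(Y(V) + I) = 1/((3/2 - 5/2*(-653)) - 546960) = 1/((3/2 + 3265/2) - 546960) = 1/(1634 - 546960) = 1/(-545326) = -1/545326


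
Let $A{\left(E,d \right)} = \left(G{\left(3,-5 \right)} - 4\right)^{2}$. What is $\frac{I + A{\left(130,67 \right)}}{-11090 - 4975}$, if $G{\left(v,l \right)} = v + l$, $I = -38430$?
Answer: $\frac{1422}{595} \approx 2.3899$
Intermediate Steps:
$G{\left(v,l \right)} = l + v$
$A{\left(E,d \right)} = 36$ ($A{\left(E,d \right)} = \left(\left(-5 + 3\right) - 4\right)^{2} = \left(-2 - 4\right)^{2} = \left(-6\right)^{2} = 36$)
$\frac{I + A{\left(130,67 \right)}}{-11090 - 4975} = \frac{-38430 + 36}{-11090 - 4975} = - \frac{38394}{-16065} = \left(-38394\right) \left(- \frac{1}{16065}\right) = \frac{1422}{595}$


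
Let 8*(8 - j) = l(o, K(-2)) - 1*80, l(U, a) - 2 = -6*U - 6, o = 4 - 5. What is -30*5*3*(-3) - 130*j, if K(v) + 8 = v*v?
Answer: -1915/2 ≈ -957.50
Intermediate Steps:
K(v) = -8 + v² (K(v) = -8 + v*v = -8 + v²)
o = -1
l(U, a) = -4 - 6*U (l(U, a) = 2 + (-6*U - 6) = 2 + (-6 - 6*U) = -4 - 6*U)
j = 71/4 (j = 8 - ((-4 - 6*(-1)) - 1*80)/8 = 8 - ((-4 + 6) - 80)/8 = 8 - (2 - 80)/8 = 8 - ⅛*(-78) = 8 + 39/4 = 71/4 ≈ 17.750)
-30*5*3*(-3) - 130*j = -30*5*3*(-3) - 130*71/4 = -450*(-3) - 4615/2 = -30*(-45) - 4615/2 = 1350 - 4615/2 = -1915/2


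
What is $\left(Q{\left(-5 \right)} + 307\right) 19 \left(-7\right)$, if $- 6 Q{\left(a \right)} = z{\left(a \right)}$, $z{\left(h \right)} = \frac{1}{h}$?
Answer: $- \frac{1225063}{30} \approx -40835.0$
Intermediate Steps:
$Q{\left(a \right)} = - \frac{1}{6 a}$
$\left(Q{\left(-5 \right)} + 307\right) 19 \left(-7\right) = \left(- \frac{1}{6 \left(-5\right)} + 307\right) 19 \left(-7\right) = \left(\left(- \frac{1}{6}\right) \left(- \frac{1}{5}\right) + 307\right) \left(-133\right) = \left(\frac{1}{30} + 307\right) \left(-133\right) = \frac{9211}{30} \left(-133\right) = - \frac{1225063}{30}$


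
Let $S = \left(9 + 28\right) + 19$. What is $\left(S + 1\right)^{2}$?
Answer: $3249$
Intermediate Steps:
$S = 56$ ($S = 37 + 19 = 56$)
$\left(S + 1\right)^{2} = \left(56 + 1\right)^{2} = 57^{2} = 3249$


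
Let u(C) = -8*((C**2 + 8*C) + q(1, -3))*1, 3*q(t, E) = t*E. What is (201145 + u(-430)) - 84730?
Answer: -1335257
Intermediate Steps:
q(t, E) = E*t/3 (q(t, E) = (t*E)/3 = (E*t)/3 = E*t/3)
u(C) = 8 - 64*C - 8*C**2 (u(C) = -8*((C**2 + 8*C) + (1/3)*(-3)*1)*1 = -8*((C**2 + 8*C) - 1)*1 = -8*(-1 + C**2 + 8*C)*1 = (8 - 64*C - 8*C**2)*1 = 8 - 64*C - 8*C**2)
(201145 + u(-430)) - 84730 = (201145 + (8 - 64*(-430) - 8*(-430)**2)) - 84730 = (201145 + (8 + 27520 - 8*184900)) - 84730 = (201145 + (8 + 27520 - 1479200)) - 84730 = (201145 - 1451672) - 84730 = -1250527 - 84730 = -1335257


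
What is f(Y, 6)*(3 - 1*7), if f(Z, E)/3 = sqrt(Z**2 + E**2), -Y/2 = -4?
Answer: -120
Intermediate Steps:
Y = 8 (Y = -2*(-4) = 8)
f(Z, E) = 3*sqrt(E**2 + Z**2) (f(Z, E) = 3*sqrt(Z**2 + E**2) = 3*sqrt(E**2 + Z**2))
f(Y, 6)*(3 - 1*7) = (3*sqrt(6**2 + 8**2))*(3 - 1*7) = (3*sqrt(36 + 64))*(3 - 7) = (3*sqrt(100))*(-4) = (3*10)*(-4) = 30*(-4) = -120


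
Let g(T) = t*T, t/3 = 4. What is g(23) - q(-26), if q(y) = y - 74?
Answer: 376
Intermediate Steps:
t = 12 (t = 3*4 = 12)
q(y) = -74 + y
g(T) = 12*T
g(23) - q(-26) = 12*23 - (-74 - 26) = 276 - 1*(-100) = 276 + 100 = 376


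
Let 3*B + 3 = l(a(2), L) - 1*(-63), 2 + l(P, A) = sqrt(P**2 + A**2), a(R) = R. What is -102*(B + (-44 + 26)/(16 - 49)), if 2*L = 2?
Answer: -22304/11 - 34*sqrt(5) ≈ -2103.7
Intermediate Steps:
L = 1 (L = (1/2)*2 = 1)
l(P, A) = -2 + sqrt(A**2 + P**2) (l(P, A) = -2 + sqrt(P**2 + A**2) = -2 + sqrt(A**2 + P**2))
B = 58/3 + sqrt(5)/3 (B = -1 + ((-2 + sqrt(1**2 + 2**2)) - 1*(-63))/3 = -1 + ((-2 + sqrt(1 + 4)) + 63)/3 = -1 + ((-2 + sqrt(5)) + 63)/3 = -1 + (61 + sqrt(5))/3 = -1 + (61/3 + sqrt(5)/3) = 58/3 + sqrt(5)/3 ≈ 20.079)
-102*(B + (-44 + 26)/(16 - 49)) = -102*((58/3 + sqrt(5)/3) + (-44 + 26)/(16 - 49)) = -102*((58/3 + sqrt(5)/3) - 18/(-33)) = -102*((58/3 + sqrt(5)/3) - 18*(-1/33)) = -102*((58/3 + sqrt(5)/3) + 6/11) = -102*(656/33 + sqrt(5)/3) = -22304/11 - 34*sqrt(5)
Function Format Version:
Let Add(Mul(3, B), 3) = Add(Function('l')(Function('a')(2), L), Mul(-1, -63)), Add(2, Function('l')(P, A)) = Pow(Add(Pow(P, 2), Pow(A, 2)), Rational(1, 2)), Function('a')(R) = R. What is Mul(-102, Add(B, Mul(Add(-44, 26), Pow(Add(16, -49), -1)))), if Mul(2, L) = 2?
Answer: Add(Rational(-22304, 11), Mul(-34, Pow(5, Rational(1, 2)))) ≈ -2103.7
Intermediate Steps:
L = 1 (L = Mul(Rational(1, 2), 2) = 1)
Function('l')(P, A) = Add(-2, Pow(Add(Pow(A, 2), Pow(P, 2)), Rational(1, 2))) (Function('l')(P, A) = Add(-2, Pow(Add(Pow(P, 2), Pow(A, 2)), Rational(1, 2))) = Add(-2, Pow(Add(Pow(A, 2), Pow(P, 2)), Rational(1, 2))))
B = Add(Rational(58, 3), Mul(Rational(1, 3), Pow(5, Rational(1, 2)))) (B = Add(-1, Mul(Rational(1, 3), Add(Add(-2, Pow(Add(Pow(1, 2), Pow(2, 2)), Rational(1, 2))), Mul(-1, -63)))) = Add(-1, Mul(Rational(1, 3), Add(Add(-2, Pow(Add(1, 4), Rational(1, 2))), 63))) = Add(-1, Mul(Rational(1, 3), Add(Add(-2, Pow(5, Rational(1, 2))), 63))) = Add(-1, Mul(Rational(1, 3), Add(61, Pow(5, Rational(1, 2))))) = Add(-1, Add(Rational(61, 3), Mul(Rational(1, 3), Pow(5, Rational(1, 2))))) = Add(Rational(58, 3), Mul(Rational(1, 3), Pow(5, Rational(1, 2)))) ≈ 20.079)
Mul(-102, Add(B, Mul(Add(-44, 26), Pow(Add(16, -49), -1)))) = Mul(-102, Add(Add(Rational(58, 3), Mul(Rational(1, 3), Pow(5, Rational(1, 2)))), Mul(Add(-44, 26), Pow(Add(16, -49), -1)))) = Mul(-102, Add(Add(Rational(58, 3), Mul(Rational(1, 3), Pow(5, Rational(1, 2)))), Mul(-18, Pow(-33, -1)))) = Mul(-102, Add(Add(Rational(58, 3), Mul(Rational(1, 3), Pow(5, Rational(1, 2)))), Mul(-18, Rational(-1, 33)))) = Mul(-102, Add(Add(Rational(58, 3), Mul(Rational(1, 3), Pow(5, Rational(1, 2)))), Rational(6, 11))) = Mul(-102, Add(Rational(656, 33), Mul(Rational(1, 3), Pow(5, Rational(1, 2))))) = Add(Rational(-22304, 11), Mul(-34, Pow(5, Rational(1, 2))))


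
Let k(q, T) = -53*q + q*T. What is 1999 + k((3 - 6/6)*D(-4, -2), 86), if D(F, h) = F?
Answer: 1735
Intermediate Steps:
k(q, T) = -53*q + T*q
1999 + k((3 - 6/6)*D(-4, -2), 86) = 1999 + ((3 - 6/6)*(-4))*(-53 + 86) = 1999 + ((3 - 6*1/6)*(-4))*33 = 1999 + ((3 - 1)*(-4))*33 = 1999 + (2*(-4))*33 = 1999 - 8*33 = 1999 - 264 = 1735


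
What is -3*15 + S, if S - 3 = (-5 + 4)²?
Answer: -41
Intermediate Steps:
S = 4 (S = 3 + (-5 + 4)² = 3 + (-1)² = 3 + 1 = 4)
-3*15 + S = -3*15 + 4 = -45 + 4 = -41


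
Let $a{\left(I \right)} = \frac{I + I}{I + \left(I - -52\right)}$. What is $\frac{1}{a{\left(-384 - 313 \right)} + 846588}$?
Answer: $\frac{671}{568061245} \approx 1.1812 \cdot 10^{-6}$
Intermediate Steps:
$a{\left(I \right)} = \frac{2 I}{52 + 2 I}$ ($a{\left(I \right)} = \frac{2 I}{I + \left(I + 52\right)} = \frac{2 I}{I + \left(52 + I\right)} = \frac{2 I}{52 + 2 I}$)
$\frac{1}{a{\left(-384 - 313 \right)} + 846588} = \frac{1}{\frac{-384 - 313}{26 - 697} + 846588} = \frac{1}{- \frac{697}{26 - 697} + 846588} = \frac{1}{- \frac{697}{-671} + 846588} = \frac{1}{\left(-697\right) \left(- \frac{1}{671}\right) + 846588} = \frac{1}{\frac{697}{671} + 846588} = \frac{1}{\frac{568061245}{671}} = \frac{671}{568061245}$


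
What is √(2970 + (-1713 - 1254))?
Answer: √3 ≈ 1.7320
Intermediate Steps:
√(2970 + (-1713 - 1254)) = √(2970 - 2967) = √3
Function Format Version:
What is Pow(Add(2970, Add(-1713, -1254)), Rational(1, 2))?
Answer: Pow(3, Rational(1, 2)) ≈ 1.7320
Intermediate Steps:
Pow(Add(2970, Add(-1713, -1254)), Rational(1, 2)) = Pow(Add(2970, -2967), Rational(1, 2)) = Pow(3, Rational(1, 2))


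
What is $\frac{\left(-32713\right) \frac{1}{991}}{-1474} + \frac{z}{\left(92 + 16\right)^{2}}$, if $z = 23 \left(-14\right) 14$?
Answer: $- \frac{775428055}{2129750172} \approx -0.36409$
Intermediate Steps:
$z = -4508$ ($z = \left(-322\right) 14 = -4508$)
$\frac{\left(-32713\right) \frac{1}{991}}{-1474} + \frac{z}{\left(92 + 16\right)^{2}} = \frac{\left(-32713\right) \frac{1}{991}}{-1474} - \frac{4508}{\left(92 + 16\right)^{2}} = \left(-32713\right) \frac{1}{991} \left(- \frac{1}{1474}\right) - \frac{4508}{108^{2}} = \left(- \frac{32713}{991}\right) \left(- \frac{1}{1474}\right) - \frac{4508}{11664} = \frac{32713}{1460734} - \frac{1127}{2916} = - \frac{775428055}{2129750172}$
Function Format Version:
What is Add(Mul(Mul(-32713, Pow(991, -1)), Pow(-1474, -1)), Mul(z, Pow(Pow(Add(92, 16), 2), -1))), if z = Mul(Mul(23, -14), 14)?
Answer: Rational(-775428055, 2129750172) ≈ -0.36409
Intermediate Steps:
z = -4508 (z = Mul(-322, 14) = -4508)
Add(Mul(Mul(-32713, Pow(991, -1)), Pow(-1474, -1)), Mul(z, Pow(Pow(Add(92, 16), 2), -1))) = Add(Mul(Mul(-32713, Pow(991, -1)), Pow(-1474, -1)), Mul(-4508, Pow(Pow(Add(92, 16), 2), -1))) = Add(Mul(Mul(-32713, Rational(1, 991)), Rational(-1, 1474)), Mul(-4508, Pow(Pow(108, 2), -1))) = Add(Mul(Rational(-32713, 991), Rational(-1, 1474)), Mul(-4508, Pow(11664, -1))) = Add(Rational(32713, 1460734), Mul(-4508, Rational(1, 11664))) = Add(Rational(32713, 1460734), Rational(-1127, 2916)) = Rational(-775428055, 2129750172)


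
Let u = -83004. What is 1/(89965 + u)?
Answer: 1/6961 ≈ 0.00014366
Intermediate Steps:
1/(89965 + u) = 1/(89965 - 83004) = 1/6961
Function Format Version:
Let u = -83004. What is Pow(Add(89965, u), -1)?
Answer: Rational(1, 6961) ≈ 0.00014366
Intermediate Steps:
Pow(Add(89965, u), -1) = Pow(Add(89965, -83004), -1) = Pow(6961, -1) = Rational(1, 6961)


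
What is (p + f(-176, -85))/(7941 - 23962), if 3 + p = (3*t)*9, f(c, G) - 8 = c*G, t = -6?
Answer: -14803/16021 ≈ -0.92397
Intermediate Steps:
f(c, G) = 8 + G*c (f(c, G) = 8 + c*G = 8 + G*c)
p = -165 (p = -3 + (3*(-6))*9 = -3 - 18*9 = -3 - 162 = -165)
(p + f(-176, -85))/(7941 - 23962) = (-165 + (8 - 85*(-176)))/(7941 - 23962) = (-165 + (8 + 14960))/(-16021) = (-165 + 14968)*(-1/16021) = 14803*(-1/16021) = -14803/16021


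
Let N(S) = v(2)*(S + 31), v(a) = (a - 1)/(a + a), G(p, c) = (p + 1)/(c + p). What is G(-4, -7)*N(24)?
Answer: 15/4 ≈ 3.7500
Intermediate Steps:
G(p, c) = (1 + p)/(c + p)
v(a) = (-1 + a)/(2*a) (v(a) = (-1 + a)/((2*a)) = (-1 + a)*(1/(2*a)) = (-1 + a)/(2*a))
N(S) = 31/4 + S/4 (N(S) = ((½)*(-1 + 2)/2)*(S + 31) = ((½)*(½)*1)*(31 + S) = (31 + S)/4 = 31/4 + S/4)
G(-4, -7)*N(24) = ((1 - 4)/(-7 - 4))*(31/4 + (¼)*24) = (-3/(-11))*(31/4 + 6) = -1/11*(-3)*(55/4) = (3/11)*(55/4) = 15/4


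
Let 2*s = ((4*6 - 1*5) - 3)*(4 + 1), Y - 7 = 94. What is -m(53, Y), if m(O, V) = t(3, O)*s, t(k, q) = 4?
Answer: -160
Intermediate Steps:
Y = 101 (Y = 7 + 94 = 101)
s = 40 (s = (((4*6 - 1*5) - 3)*(4 + 1))/2 = (((24 - 5) - 3)*5)/2 = ((19 - 3)*5)/2 = (16*5)/2 = (1/2)*80 = 40)
m(O, V) = 160 (m(O, V) = 4*40 = 160)
-m(53, Y) = -1*160 = -160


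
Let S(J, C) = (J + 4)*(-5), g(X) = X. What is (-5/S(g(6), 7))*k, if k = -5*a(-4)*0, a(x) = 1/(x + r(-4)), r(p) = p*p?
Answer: 0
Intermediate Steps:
r(p) = p²
S(J, C) = -20 - 5*J (S(J, C) = (4 + J)*(-5) = -20 - 5*J)
a(x) = 1/(16 + x) (a(x) = 1/(x + (-4)²) = 1/(x + 16) = 1/(16 + x))
k = 0 (k = -5/(16 - 4)*0 = -5/12*0 = 0)
(-5/S(g(6), 7))*k = -5/(-20 - 5*6)*0 = -5/(-20 - 30)*0 = -5/(-50)*0 = -5*(-1/50)*0 = (⅒)*0 = 0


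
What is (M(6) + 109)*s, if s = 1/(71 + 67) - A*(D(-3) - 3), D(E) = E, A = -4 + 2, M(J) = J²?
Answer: -239975/138 ≈ -1738.9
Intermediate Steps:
A = -2
s = -1655/138 (s = 1/(71 + 67) - (-2)*(-3 - 3) = 1/138 - (-2)*(-6) = 1/138 - 1*12 = 1/138 - 12 = -1655/138 ≈ -11.993)
(M(6) + 109)*s = (6² + 109)*(-1655/138) = (36 + 109)*(-1655/138) = 145*(-1655/138) = -239975/138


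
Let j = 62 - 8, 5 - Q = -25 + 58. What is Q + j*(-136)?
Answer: -7372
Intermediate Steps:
Q = -28 (Q = 5 - (-25 + 58) = 5 - 1*33 = 5 - 33 = -28)
j = 54
Q + j*(-136) = -28 + 54*(-136) = -28 - 7344 = -7372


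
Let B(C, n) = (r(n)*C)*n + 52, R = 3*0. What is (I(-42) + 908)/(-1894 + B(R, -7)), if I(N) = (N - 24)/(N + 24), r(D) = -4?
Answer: -2735/5526 ≈ -0.49493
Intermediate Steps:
R = 0
I(N) = (-24 + N)/(24 + N)
B(C, n) = 52 - 4*C*n (B(C, n) = (-4*C)*n + 52 = -4*C*n + 52 = 52 - 4*C*n)
(I(-42) + 908)/(-1894 + B(R, -7)) = ((-24 - 42)/(24 - 42) + 908)/(-1894 + (52 - 4*0*(-7))) = (-66/(-18) + 908)/(-1894 + (52 + 0)) = (-1/18*(-66) + 908)/(-1894 + 52) = (11/3 + 908)/(-1842) = (2735/3)*(-1/1842) = -2735/5526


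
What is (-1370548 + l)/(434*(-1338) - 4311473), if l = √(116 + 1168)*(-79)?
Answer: 1370548/4892165 + 158*√321/4892165 ≈ 0.28073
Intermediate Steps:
l = -158*√321 (l = √1284*(-79) = (2*√321)*(-79) = -158*√321 ≈ -2830.8)
(-1370548 + l)/(434*(-1338) - 4311473) = (-1370548 - 158*√321)/(434*(-1338) - 4311473) = (-1370548 - 158*√321)/(-580692 - 4311473) = (-1370548 - 158*√321)/(-4892165) = (-1370548 - 158*√321)*(-1/4892165) = 1370548/4892165 + 158*√321/4892165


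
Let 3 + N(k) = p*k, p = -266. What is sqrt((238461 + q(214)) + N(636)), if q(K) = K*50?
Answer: sqrt(79982) ≈ 282.81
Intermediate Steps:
N(k) = -3 - 266*k
q(K) = 50*K
sqrt((238461 + q(214)) + N(636)) = sqrt((238461 + 50*214) + (-3 - 266*636)) = sqrt((238461 + 10700) + (-3 - 169176)) = sqrt(249161 - 169179) = sqrt(79982)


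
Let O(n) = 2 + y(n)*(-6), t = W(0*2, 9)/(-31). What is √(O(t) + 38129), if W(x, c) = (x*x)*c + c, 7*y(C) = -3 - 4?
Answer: √38137 ≈ 195.29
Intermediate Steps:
y(C) = -1 (y(C) = (-3 - 4)/7 = (⅐)*(-7) = -1)
W(x, c) = c + c*x² (W(x, c) = x²*c + c = c*x² + c = c + c*x²)
t = -9/31 (t = (9*(1 + (0*2)²))/(-31) = (9*(1 + 0²))*(-1/31) = (9*(1 + 0))*(-1/31) = (9*1)*(-1/31) = 9*(-1/31) = -9/31 ≈ -0.29032)
O(n) = 8 (O(n) = 2 - 1*(-6) = 2 + 6 = 8)
√(O(t) + 38129) = √(8 + 38129) = √38137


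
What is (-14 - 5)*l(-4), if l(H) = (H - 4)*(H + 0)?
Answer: -608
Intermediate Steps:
l(H) = H*(-4 + H) (l(H) = (-4 + H)*H = H*(-4 + H))
(-14 - 5)*l(-4) = (-14 - 5)*(-4*(-4 - 4)) = -(-76)*(-8) = -19*32 = -608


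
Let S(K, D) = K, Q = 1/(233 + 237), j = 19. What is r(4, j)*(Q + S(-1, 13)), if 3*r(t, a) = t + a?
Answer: -10787/1410 ≈ -7.6504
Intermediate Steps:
Q = 1/470 ≈ 0.0021277
r(t, a) = a/3 + t/3 (r(t, a) = (t + a)/3 = (a + t)/3 = a/3 + t/3)
r(4, j)*(Q + S(-1, 13)) = ((1/3)*19 + (1/3)*4)*(1/470 - 1) = (19/3 + 4/3)*(-469/470) = (23/3)*(-469/470) = -10787/1410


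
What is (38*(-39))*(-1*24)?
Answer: 35568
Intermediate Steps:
(38*(-39))*(-1*24) = -1482*(-24) = 35568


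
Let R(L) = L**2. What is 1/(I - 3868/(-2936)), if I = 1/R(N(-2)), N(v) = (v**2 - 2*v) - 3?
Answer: 18350/24909 ≈ 0.73668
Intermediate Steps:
N(v) = -3 + v**2 - 2*v
I = 1/25 (I = 1/((-3 + (-2)**2 - 2*(-2))**2) = 1/((-3 + 4 + 4)**2) = 1/(5**2) = 1/25 ≈ 0.040000)
1/(I - 3868/(-2936)) = 1/(1/25 - 3868/(-2936)) = 1/(1/25 - 3868*(-1/2936)) = 1/(1/25 + 967/734) = 1/(24909/18350) = 18350/24909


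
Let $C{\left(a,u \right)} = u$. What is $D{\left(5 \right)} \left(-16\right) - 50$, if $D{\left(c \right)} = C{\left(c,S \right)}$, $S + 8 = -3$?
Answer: $126$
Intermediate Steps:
$S = -11$ ($S = -8 - 3 = -11$)
$D{\left(c \right)} = -11$
$D{\left(5 \right)} \left(-16\right) - 50 = \left(-11\right) \left(-16\right) - 50 = 176 - 50 = 126$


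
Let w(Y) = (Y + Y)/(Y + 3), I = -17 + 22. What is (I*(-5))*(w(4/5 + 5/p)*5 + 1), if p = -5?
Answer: -50/7 ≈ -7.1429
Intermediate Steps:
I = 5
w(Y) = 2*Y/(3 + Y) (w(Y) = (2*Y)/(3 + Y) = 2*Y/(3 + Y))
(I*(-5))*(w(4/5 + 5/p)*5 + 1) = (5*(-5))*((2*(4/5 + 5/(-5))/(3 + (4/5 + 5/(-5))))*5 + 1) = -25*((2*(4*(⅕) + 5*(-⅕))/(3 + (4*(⅕) + 5*(-⅕))))*5 + 1) = -25*((2*(⅘ - 1)/(3 + (⅘ - 1)))*5 + 1) = -25*((2*(-⅕)/(3 - ⅕))*5 + 1) = -25*((2*(-⅕)/(14/5))*5 + 1) = -25*((2*(-⅕)*(5/14))*5 + 1) = -25*(-⅐*5 + 1) = -25*(-5/7 + 1) = -25*2/7 = -50/7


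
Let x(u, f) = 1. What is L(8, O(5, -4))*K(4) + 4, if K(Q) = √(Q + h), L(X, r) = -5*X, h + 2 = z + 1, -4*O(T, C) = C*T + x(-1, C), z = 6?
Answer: -116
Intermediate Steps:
O(T, C) = -¼ - C*T/4 (O(T, C) = -(C*T + 1)/4 = -(1 + C*T)/4 = -¼ - C*T/4)
h = 5 (h = -2 + (6 + 1) = -2 + 7 = 5)
K(Q) = √(5 + Q) (K(Q) = √(Q + 5) = √(5 + Q))
L(8, O(5, -4))*K(4) + 4 = (-5*8)*√(5 + 4) + 4 = -40*√9 + 4 = -40*3 + 4 = -120 + 4 = -116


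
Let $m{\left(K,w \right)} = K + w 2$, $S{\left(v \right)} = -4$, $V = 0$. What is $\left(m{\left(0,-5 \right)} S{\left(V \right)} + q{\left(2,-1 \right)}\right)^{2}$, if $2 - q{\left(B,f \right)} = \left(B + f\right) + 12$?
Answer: $841$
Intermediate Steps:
$m{\left(K,w \right)} = K + 2 w$
$q{\left(B,f \right)} = -10 - B - f$ ($q{\left(B,f \right)} = 2 - \left(\left(B + f\right) + 12\right) = 2 - \left(12 + B + f\right) = -10 - B - f$)
$\left(m{\left(0,-5 \right)} S{\left(V \right)} + q{\left(2,-1 \right)}\right)^{2} = \left(\left(0 + 2 \left(-5\right)\right) \left(-4\right) - 11\right)^{2} = \left(\left(0 - 10\right) \left(-4\right) - 11\right)^{2} = \left(\left(-10\right) \left(-4\right) - 11\right)^{2} = \left(40 - 11\right)^{2} = 29^{2} = 841$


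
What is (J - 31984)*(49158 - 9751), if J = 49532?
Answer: 691514036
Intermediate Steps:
(J - 31984)*(49158 - 9751) = (49532 - 31984)*(49158 - 9751) = 17548*39407 = 691514036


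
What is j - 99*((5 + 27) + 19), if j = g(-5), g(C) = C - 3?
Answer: -5057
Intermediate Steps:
g(C) = -3 + C
j = -8 (j = -3 - 5 = -8)
j - 99*((5 + 27) + 19) = -8 - 99*((5 + 27) + 19) = -8 - 99*(32 + 19) = -8 - 99*51 = -8 - 5049 = -5057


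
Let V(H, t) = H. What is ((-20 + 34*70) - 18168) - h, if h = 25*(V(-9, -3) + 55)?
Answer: -16958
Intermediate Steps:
h = 1150 (h = 25*(-9 + 55) = 25*46 = 1150)
((-20 + 34*70) - 18168) - h = ((-20 + 34*70) - 18168) - 1*1150 = ((-20 + 2380) - 18168) - 1150 = (2360 - 18168) - 1150 = -15808 - 1150 = -16958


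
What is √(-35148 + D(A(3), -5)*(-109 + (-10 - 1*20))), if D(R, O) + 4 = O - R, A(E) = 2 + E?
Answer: I*√33202 ≈ 182.21*I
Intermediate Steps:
D(R, O) = -4 + O - R (D(R, O) = -4 + (O - R) = -4 + O - R)
√(-35148 + D(A(3), -5)*(-109 + (-10 - 1*20))) = √(-35148 + (-4 - 5 - (2 + 3))*(-109 + (-10 - 1*20))) = √(-35148 + (-4 - 5 - 1*5)*(-109 + (-10 - 20))) = √(-35148 + (-4 - 5 - 5)*(-109 - 30)) = √(-35148 - 14*(-139)) = √(-35148 + 1946) = √(-33202) = I*√33202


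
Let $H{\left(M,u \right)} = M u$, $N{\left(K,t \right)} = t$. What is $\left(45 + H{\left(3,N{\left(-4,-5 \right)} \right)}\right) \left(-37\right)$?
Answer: $-1110$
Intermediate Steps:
$\left(45 + H{\left(3,N{\left(-4,-5 \right)} \right)}\right) \left(-37\right) = \left(45 + 3 \left(-5\right)\right) \left(-37\right) = \left(45 - 15\right) \left(-37\right) = 30 \left(-37\right) = -1110$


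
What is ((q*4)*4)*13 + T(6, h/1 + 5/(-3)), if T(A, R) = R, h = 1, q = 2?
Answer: 1246/3 ≈ 415.33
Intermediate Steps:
((q*4)*4)*13 + T(6, h/1 + 5/(-3)) = ((2*4)*4)*13 + (1/1 + 5/(-3)) = (8*4)*13 + (1*1 + 5*(-⅓)) = 32*13 + (1 - 5/3) = 416 - ⅔ = 1246/3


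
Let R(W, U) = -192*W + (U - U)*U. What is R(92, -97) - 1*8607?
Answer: -26271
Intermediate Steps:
R(W, U) = -192*W (R(W, U) = -192*W + 0*U = -192*W + 0 = -192*W)
R(92, -97) - 1*8607 = -192*92 - 1*8607 = -17664 - 8607 = -26271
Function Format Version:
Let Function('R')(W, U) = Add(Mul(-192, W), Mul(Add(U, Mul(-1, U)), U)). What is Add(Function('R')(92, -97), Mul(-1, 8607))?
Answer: -26271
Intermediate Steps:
Function('R')(W, U) = Mul(-192, W) (Function('R')(W, U) = Add(Mul(-192, W), Mul(0, U)) = Add(Mul(-192, W), 0) = Mul(-192, W))
Add(Function('R')(92, -97), Mul(-1, 8607)) = Add(Mul(-192, 92), Mul(-1, 8607)) = Add(-17664, -8607) = -26271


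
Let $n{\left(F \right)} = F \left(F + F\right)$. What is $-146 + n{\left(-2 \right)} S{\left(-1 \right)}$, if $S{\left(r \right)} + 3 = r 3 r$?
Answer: $-146$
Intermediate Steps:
$S{\left(r \right)} = -3 + 3 r^{2}$ ($S{\left(r \right)} = -3 + r 3 r = -3 + 3 r r = -3 + 3 r^{2}$)
$n{\left(F \right)} = 2 F^{2}$ ($n{\left(F \right)} = F 2 F = 2 F^{2}$)
$-146 + n{\left(-2 \right)} S{\left(-1 \right)} = -146 + 2 \left(-2\right)^{2} \left(-3 + 3 \left(-1\right)^{2}\right) = -146 + 2 \cdot 4 \left(-3 + 3 \cdot 1\right) = -146 + 8 \left(-3 + 3\right) = -146 + 8 \cdot 0 = -146 + 0 = -146$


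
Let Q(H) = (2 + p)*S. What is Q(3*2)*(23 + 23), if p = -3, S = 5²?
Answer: -1150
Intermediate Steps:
S = 25
Q(H) = -25 (Q(H) = (2 - 3)*25 = -1*25 = -25)
Q(3*2)*(23 + 23) = -25*(23 + 23) = -25*46 = -1150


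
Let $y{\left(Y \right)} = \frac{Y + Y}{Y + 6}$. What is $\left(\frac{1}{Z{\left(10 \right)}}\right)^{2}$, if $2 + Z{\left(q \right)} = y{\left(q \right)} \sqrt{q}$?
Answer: $\frac{16}{\left(8 - 5 \sqrt{10}\right)^{2}} \approx 0.26222$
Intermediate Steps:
$y{\left(Y \right)} = \frac{2 Y}{6 + Y}$
$Z{\left(q \right)} = -2 + \frac{2 q^{\frac{3}{2}}}{6 + q}$ ($Z{\left(q \right)} = -2 + \frac{2 q}{6 + q} \sqrt{q} = -2 + \frac{2 q^{\frac{3}{2}}}{6 + q}$)
$\left(\frac{1}{Z{\left(10 \right)}}\right)^{2} = \left(\frac{1}{2 \frac{1}{6 + 10} \left(-6 + 10^{\frac{3}{2}} - 10\right)}\right)^{2} = \left(\frac{1}{2 \cdot \frac{1}{16} \left(-6 + 10 \sqrt{10} - 10\right)}\right)^{2} = \left(\frac{1}{2 \cdot \frac{1}{16} \left(-16 + 10 \sqrt{10}\right)}\right)^{2} = \left(\frac{1}{-2 + \frac{5 \sqrt{10}}{4}}\right)^{2} = \frac{1}{\left(-2 + \frac{5 \sqrt{10}}{4}\right)^{2}}$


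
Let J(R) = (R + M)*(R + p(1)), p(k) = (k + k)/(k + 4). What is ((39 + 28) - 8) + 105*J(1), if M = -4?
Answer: -382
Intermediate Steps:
p(k) = 2*k/(4 + k) (p(k) = (2*k)/(4 + k) = 2*k/(4 + k))
J(R) = (-4 + R)*(2/5 + R) (J(R) = (R - 4)*(R + 2*1/(4 + 1)) = (-4 + R)*(R + 2*1/5) = (-4 + R)*(R + 2*1*(1/5)) = (-4 + R)*(R + 2/5) = (-4 + R)*(2/5 + R))
((39 + 28) - 8) + 105*J(1) = ((39 + 28) - 8) + 105*(-8/5 + 1**2 - 18/5*1) = (67 - 8) + 105*(-8/5 + 1 - 18/5) = 59 + 105*(-21/5) = 59 - 441 = -382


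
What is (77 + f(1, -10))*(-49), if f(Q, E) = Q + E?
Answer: -3332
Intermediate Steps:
f(Q, E) = E + Q
(77 + f(1, -10))*(-49) = (77 + (-10 + 1))*(-49) = (77 - 9)*(-49) = 68*(-49) = -3332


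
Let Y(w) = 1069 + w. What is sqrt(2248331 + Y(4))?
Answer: 2*sqrt(562351) ≈ 1499.8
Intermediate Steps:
sqrt(2248331 + Y(4)) = sqrt(2248331 + (1069 + 4)) = sqrt(2248331 + 1073) = sqrt(2249404) = 2*sqrt(562351)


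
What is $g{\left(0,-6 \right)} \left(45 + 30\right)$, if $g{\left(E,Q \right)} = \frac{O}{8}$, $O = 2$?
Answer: $\frac{75}{4} \approx 18.75$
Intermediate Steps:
$g{\left(E,Q \right)} = \frac{1}{4}$ ($g{\left(E,Q \right)} = \frac{2}{8} = 2 \cdot \frac{1}{8} = \frac{1}{4}$)
$g{\left(0,-6 \right)} \left(45 + 30\right) = \frac{45 + 30}{4} = \frac{1}{4} \cdot 75 = \frac{75}{4}$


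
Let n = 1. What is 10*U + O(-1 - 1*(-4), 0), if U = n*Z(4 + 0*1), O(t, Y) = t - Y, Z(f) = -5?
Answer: -47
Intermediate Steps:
U = -5 (U = 1*(-5) = -5)
10*U + O(-1 - 1*(-4), 0) = 10*(-5) + ((-1 - 1*(-4)) - 1*0) = -50 + ((-1 + 4) + 0) = -50 + (3 + 0) = -50 + 3 = -47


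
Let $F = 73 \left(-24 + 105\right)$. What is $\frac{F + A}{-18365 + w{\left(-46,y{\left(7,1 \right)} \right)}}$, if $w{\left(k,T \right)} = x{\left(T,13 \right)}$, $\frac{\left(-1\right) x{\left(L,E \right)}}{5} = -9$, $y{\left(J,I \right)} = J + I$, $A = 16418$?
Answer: $- \frac{22331}{18320} \approx -1.2189$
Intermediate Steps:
$y{\left(J,I \right)} = I + J$
$x{\left(L,E \right)} = 45$ ($x{\left(L,E \right)} = \left(-5\right) \left(-9\right) = 45$)
$w{\left(k,T \right)} = 45$
$F = 5913$ ($F = 73 \cdot 81 = 5913$)
$\frac{F + A}{-18365 + w{\left(-46,y{\left(7,1 \right)} \right)}} = \frac{5913 + 16418}{-18365 + 45} = \frac{22331}{-18320} = 22331 \left(- \frac{1}{18320}\right) = - \frac{22331}{18320}$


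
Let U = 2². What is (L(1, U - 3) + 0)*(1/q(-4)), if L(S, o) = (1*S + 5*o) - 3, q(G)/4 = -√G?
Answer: 3*I/8 ≈ 0.375*I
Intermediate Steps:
U = 4
q(G) = -4*√G (q(G) = 4*(-√G) = -4*√G)
L(S, o) = -3 + S + 5*o (L(S, o) = (S + 5*o) - 3 = -3 + S + 5*o)
(L(1, U - 3) + 0)*(1/q(-4)) = ((-3 + 1 + 5*(4 - 3)) + 0)*(1/(-8*I)) = ((-3 + 1 + 5*1) + 0)*(1/(-8*I)) = ((-3 + 1 + 5) + 0)*(1/(-8*I)) = (3 + 0)*(1*(I/8)) = 3*(I/8) = 3*I/8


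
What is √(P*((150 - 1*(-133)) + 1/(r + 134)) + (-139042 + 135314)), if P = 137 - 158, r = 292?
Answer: I*√195007038/142 ≈ 98.342*I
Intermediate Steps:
P = -21
√(P*((150 - 1*(-133)) + 1/(r + 134)) + (-139042 + 135314)) = √(-21*((150 - 1*(-133)) + 1/(292 + 134)) + (-139042 + 135314)) = √(-21*((150 + 133) + 1/426) - 3728) = √(-21*(283 + 1/426) - 3728) = √(-21*120559/426 - 3728) = √(-843913/142 - 3728) = √(-1373289/142) = I*√195007038/142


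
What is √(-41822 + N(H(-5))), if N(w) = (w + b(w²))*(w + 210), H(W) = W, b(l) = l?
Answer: I*√37722 ≈ 194.22*I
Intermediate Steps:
N(w) = (210 + w)*(w + w²) (N(w) = (w + w²)*(w + 210) = (w + w²)*(210 + w) = (210 + w)*(w + w²))
√(-41822 + N(H(-5))) = √(-41822 - 5*(210 + (-5)² + 211*(-5))) = √(-41822 - 5*(210 + 25 - 1055)) = √(-41822 - 5*(-820)) = √(-41822 + 4100) = √(-37722) = I*√37722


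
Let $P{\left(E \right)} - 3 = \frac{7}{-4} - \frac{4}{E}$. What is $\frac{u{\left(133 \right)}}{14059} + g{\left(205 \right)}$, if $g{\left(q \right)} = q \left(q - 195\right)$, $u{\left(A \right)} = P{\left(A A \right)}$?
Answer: $\frac{2039255226629}{994758604} \approx 2050.0$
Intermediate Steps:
$P{\left(E \right)} = \frac{5}{4} - \frac{4}{E}$ ($P{\left(E \right)} = 3 + \left(\frac{7}{-4} - \frac{4}{E}\right) = 3 + \left(7 \left(- \frac{1}{4}\right) - \frac{4}{E}\right) = 3 - \left(\frac{7}{4} + \frac{4}{E}\right) = \frac{5}{4} - \frac{4}{E}$)
$u{\left(A \right)} = \frac{5}{4} - \frac{4}{A^{2}}$ ($u{\left(A \right)} = \frac{5}{4} - \frac{4}{A A} = \frac{5}{4} - \frac{4}{A^{2}}$)
$g{\left(q \right)} = q \left(-195 + q\right)$
$\frac{u{\left(133 \right)}}{14059} + g{\left(205 \right)} = \frac{\frac{5}{4} - \frac{4}{17689}}{14059} + 205 \left(-195 + 205\right) = \left(\frac{5}{4} - \frac{4}{17689}\right) \frac{1}{14059} + 205 \cdot 10 = \left(\frac{5}{4} - \frac{4}{17689}\right) \frac{1}{14059} + 2050 = \frac{88429}{70756} \cdot \frac{1}{14059} + 2050 = \frac{88429}{994758604} + 2050 = \frac{2039255226629}{994758604}$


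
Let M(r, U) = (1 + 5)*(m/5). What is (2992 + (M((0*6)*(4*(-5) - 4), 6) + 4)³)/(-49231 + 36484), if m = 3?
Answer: -428872/1593375 ≈ -0.26916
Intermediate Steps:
M(r, U) = 18/5 (M(r, U) = (1 + 5)*(3/5) = 6*(3*(⅕)) = 6*(⅗) = 18/5)
(2992 + (M((0*6)*(4*(-5) - 4), 6) + 4)³)/(-49231 + 36484) = (2992 + (18/5 + 4)³)/(-49231 + 36484) = (2992 + (38/5)³)/(-12747) = (2992 + 54872/125)*(-1/12747) = (428872/125)*(-1/12747) = -428872/1593375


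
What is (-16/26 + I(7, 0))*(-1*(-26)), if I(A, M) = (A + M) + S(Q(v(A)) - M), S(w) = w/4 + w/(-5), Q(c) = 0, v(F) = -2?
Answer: 166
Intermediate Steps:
S(w) = w/20 (S(w) = w*(¼) + w*(-⅕) = w/4 - w/5 = w/20)
I(A, M) = A + 19*M/20 (I(A, M) = (A + M) + (0 - M)/20 = (A + M) + (-M)/20 = (A + M) - M/20 = A + 19*M/20)
(-16/26 + I(7, 0))*(-1*(-26)) = (-16/26 + (7 + (19/20)*0))*(-1*(-26)) = (-16*1/26 + (7 + 0))*26 = (-8/13 + 7)*26 = (83/13)*26 = 166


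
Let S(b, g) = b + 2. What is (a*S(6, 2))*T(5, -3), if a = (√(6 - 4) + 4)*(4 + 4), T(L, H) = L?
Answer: 1280 + 320*√2 ≈ 1732.5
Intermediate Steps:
S(b, g) = 2 + b
a = 32 + 8*√2 (a = (√2 + 4)*8 = (4 + √2)*8 = 32 + 8*√2 ≈ 43.314)
(a*S(6, 2))*T(5, -3) = ((32 + 8*√2)*(2 + 6))*5 = ((32 + 8*√2)*8)*5 = (256 + 64*√2)*5 = 1280 + 320*√2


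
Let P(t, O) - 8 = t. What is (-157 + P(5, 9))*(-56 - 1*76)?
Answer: 19008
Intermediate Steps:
P(t, O) = 8 + t
(-157 + P(5, 9))*(-56 - 1*76) = (-157 + (8 + 5))*(-56 - 1*76) = (-157 + 13)*(-56 - 76) = -144*(-132) = 19008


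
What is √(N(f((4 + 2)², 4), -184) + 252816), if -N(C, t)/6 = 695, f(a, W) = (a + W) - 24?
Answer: √248646 ≈ 498.64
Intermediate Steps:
f(a, W) = -24 + W + a (f(a, W) = (W + a) - 24 = -24 + W + a)
N(C, t) = -4170 (N(C, t) = -6*695 = -4170)
√(N(f((4 + 2)², 4), -184) + 252816) = √(-4170 + 252816) = √248646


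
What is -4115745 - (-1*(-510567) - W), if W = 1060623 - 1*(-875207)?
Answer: -2690482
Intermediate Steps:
W = 1935830 (W = 1060623 + 875207 = 1935830)
-4115745 - (-1*(-510567) - W) = -4115745 - (-1*(-510567) - 1*1935830) = -4115745 - (510567 - 1935830) = -4115745 - 1*(-1425263) = -4115745 + 1425263 = -2690482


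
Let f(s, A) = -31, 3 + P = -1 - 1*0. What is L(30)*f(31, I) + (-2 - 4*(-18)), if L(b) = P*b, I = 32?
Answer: 3790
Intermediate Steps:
P = -4 (P = -3 + (-1 - 1*0) = -3 + (-1 + 0) = -3 - 1 = -4)
L(b) = -4*b
L(30)*f(31, I) + (-2 - 4*(-18)) = -4*30*(-31) + (-2 - 4*(-18)) = -120*(-31) + (-2 + 72) = 3720 + 70 = 3790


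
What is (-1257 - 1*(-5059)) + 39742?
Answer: 43544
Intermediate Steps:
(-1257 - 1*(-5059)) + 39742 = (-1257 + 5059) + 39742 = 3802 + 39742 = 43544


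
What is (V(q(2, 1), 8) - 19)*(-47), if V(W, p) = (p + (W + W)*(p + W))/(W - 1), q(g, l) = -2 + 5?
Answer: -846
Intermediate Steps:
q(g, l) = 3
V(W, p) = (p + 2*W*(W + p))/(-1 + W) (V(W, p) = (p + (2*W)*(W + p))/(-1 + W) = (p + 2*W*(W + p))/(-1 + W))
(V(q(2, 1), 8) - 19)*(-47) = ((8 + 2*3² + 2*3*8)/(-1 + 3) - 19)*(-47) = ((8 + 2*9 + 48)/2 - 19)*(-47) = ((8 + 18 + 48)/2 - 19)*(-47) = ((½)*74 - 19)*(-47) = (37 - 19)*(-47) = 18*(-47) = -846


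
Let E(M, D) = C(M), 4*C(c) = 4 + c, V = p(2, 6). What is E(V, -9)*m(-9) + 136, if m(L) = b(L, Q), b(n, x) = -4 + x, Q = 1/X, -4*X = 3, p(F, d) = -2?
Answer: 400/3 ≈ 133.33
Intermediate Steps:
X = -¾ (X = -¼*3 = -¾ ≈ -0.75000)
Q = -4/3 (Q = 1/(-¾) = -4/3 ≈ -1.3333)
V = -2
m(L) = -16/3 (m(L) = -4 - 4/3 = -16/3)
C(c) = 1 + c/4 (C(c) = (4 + c)/4 = 1 + c/4)
E(M, D) = 1 + M/4
E(V, -9)*m(-9) + 136 = (1 + (¼)*(-2))*(-16/3) + 136 = (1 - ½)*(-16/3) + 136 = (½)*(-16/3) + 136 = -8/3 + 136 = 400/3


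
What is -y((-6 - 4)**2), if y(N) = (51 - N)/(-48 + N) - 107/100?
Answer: 654/325 ≈ 2.0123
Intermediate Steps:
y(N) = -107/100 + (51 - N)/(-48 + N) (y(N) = (51 - N)/(-48 + N) - 107*1/100 = (51 - N)/(-48 + N) - 107/100 = -107/100 + (51 - N)/(-48 + N))
-y((-6 - 4)**2) = -3*(3412 - 69*(-6 - 4)**2)/(100*(-48 + (-6 - 4)**2)) = -3*(3412 - 69*(-10)**2)/(100*(-48 + (-10)**2)) = -3*(3412 - 69*100)/(100*(-48 + 100)) = -3*(3412 - 6900)/(100*52) = -3*(-3488)/(100*52) = -1*(-654/325) = 654/325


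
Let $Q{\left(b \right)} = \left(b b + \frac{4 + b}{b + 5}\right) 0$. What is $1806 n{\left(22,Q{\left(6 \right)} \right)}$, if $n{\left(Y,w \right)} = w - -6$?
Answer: $10836$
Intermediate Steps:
$Q{\left(b \right)} = 0$ ($Q{\left(b \right)} = \left(b^{2} + \frac{4 + b}{5 + b}\right) 0 = 0$)
$n{\left(Y,w \right)} = 6 + w$ ($n{\left(Y,w \right)} = w + 6 = 6 + w$)
$1806 n{\left(22,Q{\left(6 \right)} \right)} = 1806 \left(6 + 0\right) = 1806 \cdot 6 = 10836$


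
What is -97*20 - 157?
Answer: -2097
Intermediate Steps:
-97*20 - 157 = -1940 - 157 = -2097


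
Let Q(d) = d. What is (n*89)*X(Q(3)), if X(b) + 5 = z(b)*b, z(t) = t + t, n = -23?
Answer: -26611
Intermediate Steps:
z(t) = 2*t
X(b) = -5 + 2*b**2 (X(b) = -5 + (2*b)*b = -5 + 2*b**2)
(n*89)*X(Q(3)) = (-23*89)*(-5 + 2*3**2) = -2047*(-5 + 2*9) = -2047*(-5 + 18) = -2047*13 = -26611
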